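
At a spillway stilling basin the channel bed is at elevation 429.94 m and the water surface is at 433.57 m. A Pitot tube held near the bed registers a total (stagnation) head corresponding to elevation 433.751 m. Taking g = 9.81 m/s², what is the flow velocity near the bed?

v ≈ 1.88 m/s

Near the bed, under hydrostatic conditions, the piezometric head (z + ψ) equals the free-surface elevation, 433.57 m.
Velocity head = total − piezometric = 433.751 − 433.57 = 0.181 m.
v = √(2g·h_v) = √(2 × 9.81 × 0.181) = 1.88 m/s.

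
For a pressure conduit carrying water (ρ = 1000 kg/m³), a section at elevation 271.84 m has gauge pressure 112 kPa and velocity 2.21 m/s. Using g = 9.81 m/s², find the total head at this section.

Pressure head ψ = P/(ρg) = 112×1000 / (1000 × 9.81) = 11.42 m.
Velocity head = v²/(2g) = 2.21² / (2 × 9.81) = 0.249 m.
h = z + ψ + v²/(2g) = 271.84 + 11.42 + 0.249 = 283.51 m.

h ≈ 283.51 m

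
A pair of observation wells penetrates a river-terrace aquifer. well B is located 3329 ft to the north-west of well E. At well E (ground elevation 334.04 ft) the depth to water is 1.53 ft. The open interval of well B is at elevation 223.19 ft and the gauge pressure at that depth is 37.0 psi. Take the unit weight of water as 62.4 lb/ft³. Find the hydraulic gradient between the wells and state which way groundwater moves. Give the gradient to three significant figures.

i ≈ 0.00719; groundwater flows toward the north-west

Total head at well E: h = 334.04 − 1.53 = 332.51 ft.
Pressure head at well B: ψ = 144·P/γ = 144 × 37.0 / 62.4 = 85.38 ft.
Total head at well B: h = z + ψ = 223.19 + 85.38 = 308.57 ft.
Head difference: h(well E) − h(well B) = 332.51 − 308.57 = 23.94 ft.
Hydraulic gradient: i = |Δh| / L = 23.94 / 3329 = 0.00719.
Flow is from higher to lower head: from well E toward well B, i.e. toward the north-west.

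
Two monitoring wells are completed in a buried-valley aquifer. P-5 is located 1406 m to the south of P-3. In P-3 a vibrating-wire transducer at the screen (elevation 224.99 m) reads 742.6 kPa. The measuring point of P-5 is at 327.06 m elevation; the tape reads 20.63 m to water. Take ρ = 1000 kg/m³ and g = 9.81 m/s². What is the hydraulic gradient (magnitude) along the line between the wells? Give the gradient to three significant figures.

i ≈ 0.00408

Pressure head at P-3: ψ = P/(ρg) = 742.6×1000 / (1000 × 9.81) = 75.70 m.
Total head at P-3: h = z + ψ = 224.99 + 75.70 = 300.69 m.
Total head at P-5: h = 327.06 − 20.63 = 306.43 m.
Head difference: h(P-3) − h(P-5) = 300.69 − 306.43 = -5.74 m.
Hydraulic gradient: i = |Δh| / L = 5.74 / 1406 = 0.00408.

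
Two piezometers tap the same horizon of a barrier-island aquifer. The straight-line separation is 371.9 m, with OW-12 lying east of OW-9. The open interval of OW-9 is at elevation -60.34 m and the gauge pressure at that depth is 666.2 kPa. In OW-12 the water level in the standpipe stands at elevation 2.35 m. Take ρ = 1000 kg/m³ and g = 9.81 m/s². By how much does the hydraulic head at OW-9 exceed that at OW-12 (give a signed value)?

Pressure head at OW-9: ψ = P/(ρg) = 666.2×1000 / (1000 × 9.81) = 67.91 m.
Total head at OW-9: h = z + ψ = -60.34 + 67.91 = 7.57 m.
Total head at OW-12: h = 2.35 m (water level in the piezometer is the total head).
Head difference: h(OW-9) − h(OW-12) = 7.57 − 2.35 = 5.22 m.

Δh ≈ 5.22 m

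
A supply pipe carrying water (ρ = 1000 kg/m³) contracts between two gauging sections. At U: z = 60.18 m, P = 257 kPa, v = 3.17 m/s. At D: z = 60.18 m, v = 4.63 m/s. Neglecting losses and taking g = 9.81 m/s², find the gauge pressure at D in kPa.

Pressure head at U: ψ₁ = P₁/(ρg) = 257×1000 / (1000 × 9.81) = 26.20 m.
Velocity heads: v₁²/2g = 3.17²/19.62 = 0.512 m; v₂²/2g = 4.63²/19.62 = 1.093 m.
Total head H = z₁ + ψ₁ + v₁²/2g = 60.18 + 26.20 + 0.512 = 86.89 m.
ψ₂ = H − z₂ − v₂²/2g = 86.89 − 60.18 − 1.093 = 25.62 m.
P₂ = ρgψ₂ = 1000 × 9.81 × 25.62 ≈ 251 kPa.

P₂ ≈ 251 kPa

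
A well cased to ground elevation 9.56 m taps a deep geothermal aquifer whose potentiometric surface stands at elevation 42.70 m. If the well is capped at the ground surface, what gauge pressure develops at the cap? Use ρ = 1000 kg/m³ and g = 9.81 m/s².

P ≈ 325 kPa

Head above the cap: Δh = 42.70 − 9.56 = 33.14 m.
P = ρgΔh = 1000 × 9.81 × 33.14 = 325103 Pa ≈ 325 kPa.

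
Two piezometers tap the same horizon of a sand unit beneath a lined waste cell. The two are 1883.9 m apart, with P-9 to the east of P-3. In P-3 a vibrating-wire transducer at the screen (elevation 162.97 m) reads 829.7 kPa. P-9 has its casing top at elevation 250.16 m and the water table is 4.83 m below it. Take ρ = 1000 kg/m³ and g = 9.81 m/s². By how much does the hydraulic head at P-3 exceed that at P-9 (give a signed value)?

Pressure head at P-3: ψ = P/(ρg) = 829.7×1000 / (1000 × 9.81) = 84.58 m.
Total head at P-3: h = z + ψ = 162.97 + 84.58 = 247.55 m.
Total head at P-9: h = 250.16 − 4.83 = 245.33 m.
Head difference: h(P-3) − h(P-9) = 247.55 − 245.33 = 2.22 m.

Δh ≈ 2.22 m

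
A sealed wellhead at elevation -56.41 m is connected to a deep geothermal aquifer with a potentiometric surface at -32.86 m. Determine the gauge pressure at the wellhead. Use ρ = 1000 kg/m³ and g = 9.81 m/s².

Head above the cap: Δh = -32.86 − (-56.41) = 23.55 m.
P = ρgΔh = 1000 × 9.81 × 23.55 = 231026 Pa ≈ 231 kPa.

P ≈ 231 kPa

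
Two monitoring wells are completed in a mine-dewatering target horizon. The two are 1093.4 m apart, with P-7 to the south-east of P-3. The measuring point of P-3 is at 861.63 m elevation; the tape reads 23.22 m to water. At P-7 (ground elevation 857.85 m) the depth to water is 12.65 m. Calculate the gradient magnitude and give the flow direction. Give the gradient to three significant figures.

i ≈ 0.00621; groundwater flows toward the north-west

Total head at P-3: h = 861.63 − 23.22 = 838.41 m.
Total head at P-7: h = 857.85 − 12.65 = 845.20 m.
Head difference: h(P-3) − h(P-7) = 838.41 − 845.20 = -6.79 m.
Hydraulic gradient: i = |Δh| / L = 6.79 / 1093.4 = 0.00621.
Flow is from higher to lower head: from P-7 toward P-3, i.e. toward the north-west.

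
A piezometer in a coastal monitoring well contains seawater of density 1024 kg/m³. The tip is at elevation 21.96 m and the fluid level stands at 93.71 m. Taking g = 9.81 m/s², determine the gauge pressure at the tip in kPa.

Pressure head ψ = h − z = 93.71 − 21.96 = 71.75 m.
P = ρgψ = 1024 × 9.81 × 71.75 = 720760 Pa ≈ 721 kPa.

P ≈ 721 kPa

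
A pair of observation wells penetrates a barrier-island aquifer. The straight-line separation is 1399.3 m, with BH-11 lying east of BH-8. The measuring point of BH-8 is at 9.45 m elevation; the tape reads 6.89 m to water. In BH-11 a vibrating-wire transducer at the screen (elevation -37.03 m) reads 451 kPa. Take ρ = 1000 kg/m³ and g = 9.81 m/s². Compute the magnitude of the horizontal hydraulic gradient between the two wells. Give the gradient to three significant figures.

Total head at BH-8: h = 9.45 − 6.89 = 2.56 m.
Pressure head at BH-11: ψ = P/(ρg) = 451×1000 / (1000 × 9.81) = 45.97 m.
Total head at BH-11: h = z + ψ = -37.03 + 45.97 = 8.94 m.
Head difference: h(BH-8) − h(BH-11) = 2.56 − 8.94 = -6.38 m.
Hydraulic gradient: i = |Δh| / L = 6.38 / 1399.3 = 0.00456.

i ≈ 0.00456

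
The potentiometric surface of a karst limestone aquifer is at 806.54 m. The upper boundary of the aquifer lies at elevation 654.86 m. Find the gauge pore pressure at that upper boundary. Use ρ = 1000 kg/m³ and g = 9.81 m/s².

P ≈ 1490 kPa

Pressure head at the aquifer top: ψ = h − z = 806.54 − 654.86 = 151.68 m.
P = ρgψ = 1000 × 9.81 × 151.68 = 1487981 Pa ≈ 1490 kPa.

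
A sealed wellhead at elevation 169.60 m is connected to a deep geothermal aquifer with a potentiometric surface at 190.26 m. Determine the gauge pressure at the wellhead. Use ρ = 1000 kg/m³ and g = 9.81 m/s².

Head above the cap: Δh = 190.26 − 169.60 = 20.66 m.
P = ρgΔh = 1000 × 9.81 × 20.66 = 202675 Pa ≈ 203 kPa.

P ≈ 203 kPa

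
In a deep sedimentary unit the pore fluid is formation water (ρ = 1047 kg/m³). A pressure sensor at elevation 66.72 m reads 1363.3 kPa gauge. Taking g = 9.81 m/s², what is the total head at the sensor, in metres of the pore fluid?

h ≈ 199.45 m

ψ = P/(ρg) = 1363.3×1000 / (1047 × 9.81) = 132.73 m.
h = z + ψ = 66.72 + 132.73 = 199.45 m.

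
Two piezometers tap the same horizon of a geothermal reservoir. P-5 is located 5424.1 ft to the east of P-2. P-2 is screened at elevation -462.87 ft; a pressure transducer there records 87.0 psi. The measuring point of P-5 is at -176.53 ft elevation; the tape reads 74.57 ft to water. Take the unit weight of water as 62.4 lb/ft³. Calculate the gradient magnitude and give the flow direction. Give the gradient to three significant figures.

i ≈ 0.00203; groundwater flows toward the west

Pressure head at P-2: ψ = 144·P/γ = 144 × 87.0 / 62.4 = 200.77 ft.
Total head at P-2: h = z + ψ = -462.87 + 200.77 = -262.10 ft.
Total head at P-5: h = -176.53 − 74.57 = -251.10 ft.
Head difference: h(P-2) − h(P-5) = -262.10 − (-251.10) = -11.00 ft.
Hydraulic gradient: i = |Δh| / L = 11.00 / 5424.1 = 0.00203.
Flow is from higher to lower head: from P-5 toward P-2, i.e. toward the west.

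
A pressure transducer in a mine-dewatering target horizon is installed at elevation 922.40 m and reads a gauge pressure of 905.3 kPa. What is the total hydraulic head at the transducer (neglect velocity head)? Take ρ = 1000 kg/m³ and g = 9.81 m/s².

h ≈ 1014.68 m

ψ = P/(ρg) = 905.3×1000 / (1000 × 9.81) = 92.28 m.
h = z + ψ = 922.40 + 92.28 = 1014.68 m.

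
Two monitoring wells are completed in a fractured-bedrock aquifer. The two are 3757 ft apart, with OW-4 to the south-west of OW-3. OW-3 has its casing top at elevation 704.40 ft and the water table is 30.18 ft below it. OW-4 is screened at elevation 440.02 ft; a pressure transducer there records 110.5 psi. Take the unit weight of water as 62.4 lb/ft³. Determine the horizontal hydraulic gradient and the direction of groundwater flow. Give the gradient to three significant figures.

Total head at OW-3: h = 704.40 − 30.18 = 674.22 ft.
Pressure head at OW-4: ψ = 144·P/γ = 144 × 110.5 / 62.4 = 255.00 ft.
Total head at OW-4: h = z + ψ = 440.02 + 255.00 = 695.02 ft.
Head difference: h(OW-3) − h(OW-4) = 674.22 − 695.02 = -20.80 ft.
Hydraulic gradient: i = |Δh| / L = 20.80 / 3757 = 0.00554.
Flow is from higher to lower head: from OW-4 toward OW-3, i.e. toward the north-east.

i ≈ 0.00554; groundwater flows toward the north-east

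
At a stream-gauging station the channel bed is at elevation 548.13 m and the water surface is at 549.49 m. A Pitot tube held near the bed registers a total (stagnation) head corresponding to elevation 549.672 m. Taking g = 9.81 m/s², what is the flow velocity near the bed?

v ≈ 1.89 m/s

Near the bed, under hydrostatic conditions, the piezometric head (z + ψ) equals the free-surface elevation, 549.49 m.
Velocity head = total − piezometric = 549.672 − 549.49 = 0.182 m.
v = √(2g·h_v) = √(2 × 9.81 × 0.182) = 1.89 m/s.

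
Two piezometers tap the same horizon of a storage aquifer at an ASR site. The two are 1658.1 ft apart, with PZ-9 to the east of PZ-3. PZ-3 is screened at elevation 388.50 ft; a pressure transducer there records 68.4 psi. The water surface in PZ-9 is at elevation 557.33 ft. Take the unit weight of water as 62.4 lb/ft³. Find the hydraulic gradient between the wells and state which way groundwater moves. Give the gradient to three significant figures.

Pressure head at PZ-3: ψ = 144·P/γ = 144 × 68.4 / 62.4 = 157.85 ft.
Total head at PZ-3: h = z + ψ = 388.50 + 157.85 = 546.35 ft.
Total head at PZ-9: h = 557.33 ft (water level in the piezometer is the total head).
Head difference: h(PZ-3) − h(PZ-9) = 546.35 − 557.33 = -10.98 ft.
Hydraulic gradient: i = |Δh| / L = 10.98 / 1658.1 = 0.00662.
Flow is from higher to lower head: from PZ-9 toward PZ-3, i.e. toward the west.

i ≈ 0.00662; groundwater flows toward the west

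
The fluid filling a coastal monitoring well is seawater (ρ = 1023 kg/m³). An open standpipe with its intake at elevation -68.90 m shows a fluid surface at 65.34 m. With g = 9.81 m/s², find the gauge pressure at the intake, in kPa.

Pressure head ψ = h − z = 65.34 − (-68.90) = 134.24 m.
P = ρgψ = 1023 × 9.81 × 134.24 = 1347183 Pa ≈ 1350 kPa.

P ≈ 1350 kPa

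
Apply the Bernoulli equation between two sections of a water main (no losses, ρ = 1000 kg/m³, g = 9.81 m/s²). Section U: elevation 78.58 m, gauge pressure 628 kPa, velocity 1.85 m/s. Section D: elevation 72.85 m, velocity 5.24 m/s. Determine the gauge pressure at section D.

Pressure head at U: ψ₁ = P₁/(ρg) = 628×1000 / (1000 × 9.81) = 64.02 m.
Velocity heads: v₁²/2g = 1.85²/19.62 = 0.174 m; v₂²/2g = 5.24²/19.62 = 1.399 m.
Total head H = z₁ + ψ₁ + v₁²/2g = 78.58 + 64.02 + 0.174 = 142.77 m.
ψ₂ = H − z₂ − v₂²/2g = 142.77 − 72.85 − 1.399 = 68.52 m.
P₂ = ρgψ₂ = 1000 × 9.81 × 68.52 ≈ 672 kPa.

P₂ ≈ 672 kPa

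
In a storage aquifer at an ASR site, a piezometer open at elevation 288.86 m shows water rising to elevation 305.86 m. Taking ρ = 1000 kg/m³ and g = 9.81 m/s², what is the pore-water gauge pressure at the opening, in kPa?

P ≈ 167 kPa

Pressure head ψ = h − z = 305.86 − 288.86 = 17.00 m.
P = ρgψ = 1000 × 9.81 × 17.00 = 166770 Pa ≈ 167 kPa.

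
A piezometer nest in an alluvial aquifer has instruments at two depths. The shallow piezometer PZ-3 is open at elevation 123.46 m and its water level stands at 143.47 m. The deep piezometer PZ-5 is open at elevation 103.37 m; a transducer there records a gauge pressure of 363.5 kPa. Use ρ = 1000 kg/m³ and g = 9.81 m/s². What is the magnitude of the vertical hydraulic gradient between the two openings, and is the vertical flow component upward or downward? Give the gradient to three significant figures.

|i_v| ≈ 0.152; vertical flow is downward

Total head at PZ-3: h = 143.47 m (water level in the standpipe).
Pressure head at PZ-5: ψ = P/(ρg) = 363.5×1000 / (1000 × 9.81) = 37.05 m.
Total head at PZ-5: h = z + ψ = 103.37 + 37.05 = 140.42 m.
Δh = h(PZ-3) − h(PZ-5) = 143.47 − 140.42 = 3.05 m.
Vertical separation Δz = 123.46 − 103.37 = 20.09 m.
|i_v| = |Δh| / Δz = 3.05 / 20.09 = 0.152.
Head is higher in the shallow piezometer, so vertical flow is downward (recharge condition).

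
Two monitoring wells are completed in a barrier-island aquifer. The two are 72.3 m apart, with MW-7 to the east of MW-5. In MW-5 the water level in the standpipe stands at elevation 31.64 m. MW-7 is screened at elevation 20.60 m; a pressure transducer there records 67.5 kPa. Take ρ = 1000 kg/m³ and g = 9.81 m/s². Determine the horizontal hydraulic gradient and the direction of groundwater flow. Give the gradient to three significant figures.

i ≈ 0.0575; groundwater flows toward the east

Total head at MW-5: h = 31.64 m (water level in the piezometer is the total head).
Pressure head at MW-7: ψ = P/(ρg) = 67.5×1000 / (1000 × 9.81) = 6.88 m.
Total head at MW-7: h = z + ψ = 20.60 + 6.88 = 27.48 m.
Head difference: h(MW-5) − h(MW-7) = 31.64 − 27.48 = 4.16 m.
Hydraulic gradient: i = |Δh| / L = 4.16 / 72.3 = 0.0575.
Flow is from higher to lower head: from MW-5 toward MW-7, i.e. toward the east.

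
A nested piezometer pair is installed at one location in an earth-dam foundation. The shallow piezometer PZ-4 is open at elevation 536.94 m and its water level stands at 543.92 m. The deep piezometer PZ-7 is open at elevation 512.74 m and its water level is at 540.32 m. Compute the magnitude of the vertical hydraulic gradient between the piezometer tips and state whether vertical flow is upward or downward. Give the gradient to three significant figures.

|i_v| ≈ 0.149; vertical flow is downward

Total head at PZ-4: h = 543.92 m (water level in the standpipe).
Total head at PZ-7: h = 540.32 m.
Δh = h(PZ-4) − h(PZ-7) = 543.92 − 540.32 = 3.60 m.
Vertical separation Δz = 536.94 − 512.74 = 24.20 m.
|i_v| = |Δh| / Δz = 3.60 / 24.20 = 0.149.
Head is higher in the shallow piezometer, so vertical flow is downward (recharge condition).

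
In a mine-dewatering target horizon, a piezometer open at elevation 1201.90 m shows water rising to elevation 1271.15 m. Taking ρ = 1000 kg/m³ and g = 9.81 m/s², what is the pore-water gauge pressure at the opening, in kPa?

P ≈ 679 kPa

Pressure head ψ = h − z = 1271.15 − 1201.90 = 69.25 m.
P = ρgψ = 1000 × 9.81 × 69.25 = 679342 Pa ≈ 679 kPa.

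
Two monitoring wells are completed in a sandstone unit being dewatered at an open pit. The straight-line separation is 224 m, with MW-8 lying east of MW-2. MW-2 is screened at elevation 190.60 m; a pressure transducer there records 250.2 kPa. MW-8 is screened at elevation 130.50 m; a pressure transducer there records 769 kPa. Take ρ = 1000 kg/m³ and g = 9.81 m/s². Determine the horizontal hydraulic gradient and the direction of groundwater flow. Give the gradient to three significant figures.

Pressure head at MW-2: ψ = P/(ρg) = 250.2×1000 / (1000 × 9.81) = 25.50 m.
Total head at MW-2: h = z + ψ = 190.60 + 25.50 = 216.10 m.
Pressure head at MW-8: ψ = P/(ρg) = 769×1000 / (1000 × 9.81) = 78.39 m.
Total head at MW-8: h = z + ψ = 130.50 + 78.39 = 208.89 m.
Head difference: h(MW-2) − h(MW-8) = 216.10 − 208.89 = 7.21 m.
Hydraulic gradient: i = |Δh| / L = 7.21 / 224 = 0.0322.
Flow is from higher to lower head: from MW-2 toward MW-8, i.e. toward the east.

i ≈ 0.0322; groundwater flows toward the east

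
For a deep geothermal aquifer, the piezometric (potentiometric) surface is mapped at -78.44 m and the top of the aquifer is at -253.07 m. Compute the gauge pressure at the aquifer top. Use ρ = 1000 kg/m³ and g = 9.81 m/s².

Pressure head at the aquifer top: ψ = h − z = -78.44 − (-253.07) = 174.63 m.
P = ρgψ = 1000 × 9.81 × 174.63 = 1713120 Pa ≈ 1710 kPa.

P ≈ 1710 kPa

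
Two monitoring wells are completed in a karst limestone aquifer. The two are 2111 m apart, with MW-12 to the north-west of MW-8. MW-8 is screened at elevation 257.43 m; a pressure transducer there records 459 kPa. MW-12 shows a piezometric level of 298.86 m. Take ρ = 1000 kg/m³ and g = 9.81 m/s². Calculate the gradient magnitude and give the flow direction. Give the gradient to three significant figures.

i ≈ 0.00254; groundwater flows toward the north-west

Pressure head at MW-8: ψ = P/(ρg) = 459×1000 / (1000 × 9.81) = 46.79 m.
Total head at MW-8: h = z + ψ = 257.43 + 46.79 = 304.22 m.
Total head at MW-12: h = 298.86 m (water level in the piezometer is the total head).
Head difference: h(MW-8) − h(MW-12) = 304.22 − 298.86 = 5.36 m.
Hydraulic gradient: i = |Δh| / L = 5.36 / 2111 = 0.00254.
Flow is from higher to lower head: from MW-8 toward MW-12, i.e. toward the north-west.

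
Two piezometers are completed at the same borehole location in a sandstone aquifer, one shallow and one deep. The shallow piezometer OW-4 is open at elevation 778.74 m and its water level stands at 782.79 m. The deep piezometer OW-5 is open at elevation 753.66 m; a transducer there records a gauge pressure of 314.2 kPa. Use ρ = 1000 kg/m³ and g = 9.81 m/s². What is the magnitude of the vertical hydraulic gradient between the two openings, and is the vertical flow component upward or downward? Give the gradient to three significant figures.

|i_v| ≈ 0.116; vertical flow is upward

Total head at OW-4: h = 782.79 m (water level in the standpipe).
Pressure head at OW-5: ψ = P/(ρg) = 314.2×1000 / (1000 × 9.81) = 32.03 m.
Total head at OW-5: h = z + ψ = 753.66 + 32.03 = 785.69 m.
Δh = h(OW-4) − h(OW-5) = 782.79 − 785.69 = -2.90 m.
Vertical separation Δz = 778.74 − 753.66 = 25.08 m.
|i_v| = |Δh| / Δz = 2.90 / 25.08 = 0.116.
Head is higher in the deep piezometer, so vertical flow is upward (discharge condition).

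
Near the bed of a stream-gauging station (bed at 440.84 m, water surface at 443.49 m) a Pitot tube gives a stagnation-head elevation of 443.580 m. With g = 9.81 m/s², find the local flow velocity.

v ≈ 1.33 m/s

Near the bed, under hydrostatic conditions, the piezometric head (z + ψ) equals the free-surface elevation, 443.49 m.
Velocity head = total − piezometric = 443.580 − 443.49 = 0.090 m.
v = √(2g·h_v) = √(2 × 9.81 × 0.090) = 1.33 m/s.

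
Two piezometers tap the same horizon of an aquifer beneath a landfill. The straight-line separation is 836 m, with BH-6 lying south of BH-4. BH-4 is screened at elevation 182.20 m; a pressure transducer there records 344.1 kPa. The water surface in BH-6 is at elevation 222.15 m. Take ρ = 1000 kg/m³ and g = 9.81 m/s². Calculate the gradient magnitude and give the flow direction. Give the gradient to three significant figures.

Pressure head at BH-4: ψ = P/(ρg) = 344.1×1000 / (1000 × 9.81) = 35.08 m.
Total head at BH-4: h = z + ψ = 182.20 + 35.08 = 217.28 m.
Total head at BH-6: h = 222.15 m (water level in the piezometer is the total head).
Head difference: h(BH-4) − h(BH-6) = 217.28 − 222.15 = -4.87 m.
Hydraulic gradient: i = |Δh| / L = 4.87 / 836 = 0.00583.
Flow is from higher to lower head: from BH-6 toward BH-4, i.e. toward the north.

i ≈ 0.00583; groundwater flows toward the north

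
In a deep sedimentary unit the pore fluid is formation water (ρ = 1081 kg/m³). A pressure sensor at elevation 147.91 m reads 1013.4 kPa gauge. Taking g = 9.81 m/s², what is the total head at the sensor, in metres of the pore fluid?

h ≈ 243.47 m

ψ = P/(ρg) = 1013.4×1000 / (1081 × 9.81) = 95.56 m.
h = z + ψ = 147.91 + 95.56 = 243.47 m.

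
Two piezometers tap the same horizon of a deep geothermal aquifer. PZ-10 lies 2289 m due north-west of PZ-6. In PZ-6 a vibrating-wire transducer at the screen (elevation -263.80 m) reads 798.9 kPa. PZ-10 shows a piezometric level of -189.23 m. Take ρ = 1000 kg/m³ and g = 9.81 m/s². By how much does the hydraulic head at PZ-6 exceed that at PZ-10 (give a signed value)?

Δh ≈ 6.87 m

Pressure head at PZ-6: ψ = P/(ρg) = 798.9×1000 / (1000 × 9.81) = 81.44 m.
Total head at PZ-6: h = z + ψ = -263.80 + 81.44 = -182.36 m.
Total head at PZ-10: h = -189.23 m (water level in the piezometer is the total head).
Head difference: h(PZ-6) − h(PZ-10) = -182.36 − (-189.23) = 6.87 m.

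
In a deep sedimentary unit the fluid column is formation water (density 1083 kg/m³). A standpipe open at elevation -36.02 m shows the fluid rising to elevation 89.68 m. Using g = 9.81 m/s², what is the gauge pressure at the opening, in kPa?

P ≈ 1340 kPa

Pressure head ψ = h − z = 89.68 − (-36.02) = 125.70 m.
P = ρgψ = 1083 × 9.81 × 125.70 = 1335466 Pa ≈ 1340 kPa.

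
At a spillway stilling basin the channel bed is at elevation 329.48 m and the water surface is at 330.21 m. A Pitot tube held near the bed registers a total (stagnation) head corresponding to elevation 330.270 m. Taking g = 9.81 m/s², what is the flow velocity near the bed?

v ≈ 1.08 m/s

Near the bed, under hydrostatic conditions, the piezometric head (z + ψ) equals the free-surface elevation, 330.21 m.
Velocity head = total − piezometric = 330.270 − 330.21 = 0.060 m.
v = √(2g·h_v) = √(2 × 9.81 × 0.060) = 1.08 m/s.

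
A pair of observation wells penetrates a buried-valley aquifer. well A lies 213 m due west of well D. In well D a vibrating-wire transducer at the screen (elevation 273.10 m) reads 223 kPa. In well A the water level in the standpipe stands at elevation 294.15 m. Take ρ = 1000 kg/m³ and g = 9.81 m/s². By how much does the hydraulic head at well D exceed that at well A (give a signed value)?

Pressure head at well D: ψ = P/(ρg) = 223×1000 / (1000 × 9.81) = 22.73 m.
Total head at well D: h = z + ψ = 273.10 + 22.73 = 295.83 m.
Total head at well A: h = 294.15 m (water level in the piezometer is the total head).
Head difference: h(well D) − h(well A) = 295.83 − 294.15 = 1.68 m.

Δh ≈ 1.68 m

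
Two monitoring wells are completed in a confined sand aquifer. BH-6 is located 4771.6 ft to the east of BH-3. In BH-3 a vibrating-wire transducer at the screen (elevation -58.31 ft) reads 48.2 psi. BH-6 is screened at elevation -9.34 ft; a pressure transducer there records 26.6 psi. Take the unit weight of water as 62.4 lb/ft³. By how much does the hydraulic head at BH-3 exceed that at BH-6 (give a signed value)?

Pressure head at BH-3: ψ = 144·P/γ = 144 × 48.2 / 62.4 = 111.23 ft.
Total head at BH-3: h = z + ψ = -58.31 + 111.23 = 52.92 ft.
Pressure head at BH-6: ψ = 144·P/γ = 144 × 26.6 / 62.4 = 61.38 ft.
Total head at BH-6: h = z + ψ = -9.34 + 61.38 = 52.04 ft.
Head difference: h(BH-3) − h(BH-6) = 52.92 − 52.04 = 0.88 ft.

Δh ≈ 0.88 ft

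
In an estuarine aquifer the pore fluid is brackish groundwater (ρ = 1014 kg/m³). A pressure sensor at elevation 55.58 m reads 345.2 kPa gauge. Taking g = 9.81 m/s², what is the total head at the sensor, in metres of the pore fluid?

h ≈ 90.28 m

ψ = P/(ρg) = 345.2×1000 / (1014 × 9.81) = 34.70 m.
h = z + ψ = 55.58 + 34.70 = 90.28 m.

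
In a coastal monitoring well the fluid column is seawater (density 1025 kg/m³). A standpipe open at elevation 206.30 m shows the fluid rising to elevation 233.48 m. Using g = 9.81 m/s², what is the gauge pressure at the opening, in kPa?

P ≈ 273 kPa

Pressure head ψ = h − z = 233.48 − 206.30 = 27.18 m.
P = ρgψ = 1025 × 9.81 × 27.18 = 273302 Pa ≈ 273 kPa.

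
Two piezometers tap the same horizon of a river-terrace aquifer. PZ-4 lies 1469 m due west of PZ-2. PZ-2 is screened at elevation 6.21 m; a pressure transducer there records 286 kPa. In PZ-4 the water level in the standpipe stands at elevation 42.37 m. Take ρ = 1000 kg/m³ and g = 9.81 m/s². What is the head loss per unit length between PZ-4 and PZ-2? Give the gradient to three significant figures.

Pressure head at PZ-2: ψ = P/(ρg) = 286×1000 / (1000 × 9.81) = 29.15 m.
Total head at PZ-2: h = z + ψ = 6.21 + 29.15 = 35.36 m.
Total head at PZ-4: h = 42.37 m (water level in the piezometer is the total head).
Head difference: h(PZ-2) − h(PZ-4) = 35.36 − 42.37 = -7.01 m.
Hydraulic gradient: i = |Δh| / L = 7.01 / 1469 = 0.00477.

i ≈ 0.00477 m/m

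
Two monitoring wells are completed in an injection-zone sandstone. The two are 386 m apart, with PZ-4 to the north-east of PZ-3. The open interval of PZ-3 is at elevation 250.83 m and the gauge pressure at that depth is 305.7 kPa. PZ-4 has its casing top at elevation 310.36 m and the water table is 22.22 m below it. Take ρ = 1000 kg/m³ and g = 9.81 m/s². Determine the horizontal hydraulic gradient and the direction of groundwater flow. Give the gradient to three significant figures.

i ≈ 0.0159; groundwater flows toward the south-west

Pressure head at PZ-3: ψ = P/(ρg) = 305.7×1000 / (1000 × 9.81) = 31.16 m.
Total head at PZ-3: h = z + ψ = 250.83 + 31.16 = 281.99 m.
Total head at PZ-4: h = 310.36 − 22.22 = 288.14 m.
Head difference: h(PZ-3) − h(PZ-4) = 281.99 − 288.14 = -6.15 m.
Hydraulic gradient: i = |Δh| / L = 6.15 / 386 = 0.0159.
Flow is from higher to lower head: from PZ-4 toward PZ-3, i.e. toward the south-west.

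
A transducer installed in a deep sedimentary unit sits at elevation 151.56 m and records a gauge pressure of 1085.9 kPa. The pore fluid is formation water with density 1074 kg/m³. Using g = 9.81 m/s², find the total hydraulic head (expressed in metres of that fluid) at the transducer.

ψ = P/(ρg) = 1085.9×1000 / (1074 × 9.81) = 103.07 m.
h = z + ψ = 151.56 + 103.07 = 254.63 m.

h ≈ 254.63 m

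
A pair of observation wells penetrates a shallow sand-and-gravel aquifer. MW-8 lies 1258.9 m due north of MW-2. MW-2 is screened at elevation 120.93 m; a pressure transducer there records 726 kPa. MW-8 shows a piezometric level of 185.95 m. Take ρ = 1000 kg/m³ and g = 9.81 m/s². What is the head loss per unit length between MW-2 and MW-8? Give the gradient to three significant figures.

Pressure head at MW-2: ψ = P/(ρg) = 726×1000 / (1000 × 9.81) = 74.01 m.
Total head at MW-2: h = z + ψ = 120.93 + 74.01 = 194.94 m.
Total head at MW-8: h = 185.95 m (water level in the piezometer is the total head).
Head difference: h(MW-2) − h(MW-8) = 194.94 − 185.95 = 8.99 m.
Hydraulic gradient: i = |Δh| / L = 8.99 / 1258.9 = 0.00714.

i ≈ 0.00714 m/m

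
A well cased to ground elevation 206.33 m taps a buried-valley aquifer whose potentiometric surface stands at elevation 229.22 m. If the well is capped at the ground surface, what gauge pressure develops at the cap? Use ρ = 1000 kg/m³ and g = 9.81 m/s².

Head above the cap: Δh = 229.22 − 206.33 = 22.89 m.
P = ρgΔh = 1000 × 9.81 × 22.89 = 224551 Pa ≈ 225 kPa.

P ≈ 225 kPa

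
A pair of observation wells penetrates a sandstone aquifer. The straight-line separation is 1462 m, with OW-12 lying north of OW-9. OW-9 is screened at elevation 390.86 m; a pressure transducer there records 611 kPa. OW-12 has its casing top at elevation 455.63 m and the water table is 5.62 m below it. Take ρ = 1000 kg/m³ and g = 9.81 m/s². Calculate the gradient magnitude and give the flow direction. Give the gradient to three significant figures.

i ≈ 0.00214; groundwater flows toward the north

Pressure head at OW-9: ψ = P/(ρg) = 611×1000 / (1000 × 9.81) = 62.28 m.
Total head at OW-9: h = z + ψ = 390.86 + 62.28 = 453.14 m.
Total head at OW-12: h = 455.63 − 5.62 = 450.01 m.
Head difference: h(OW-9) − h(OW-12) = 453.14 − 450.01 = 3.13 m.
Hydraulic gradient: i = |Δh| / L = 3.13 / 1462 = 0.00214.
Flow is from higher to lower head: from OW-9 toward OW-12, i.e. toward the north.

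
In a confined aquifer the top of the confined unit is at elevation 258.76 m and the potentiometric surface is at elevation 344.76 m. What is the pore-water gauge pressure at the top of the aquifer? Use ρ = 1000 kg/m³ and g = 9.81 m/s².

Pressure head at the aquifer top: ψ = h − z = 344.76 − 258.76 = 86.00 m.
P = ρgψ = 1000 × 9.81 × 86.00 = 843660 Pa ≈ 844 kPa.

P ≈ 844 kPa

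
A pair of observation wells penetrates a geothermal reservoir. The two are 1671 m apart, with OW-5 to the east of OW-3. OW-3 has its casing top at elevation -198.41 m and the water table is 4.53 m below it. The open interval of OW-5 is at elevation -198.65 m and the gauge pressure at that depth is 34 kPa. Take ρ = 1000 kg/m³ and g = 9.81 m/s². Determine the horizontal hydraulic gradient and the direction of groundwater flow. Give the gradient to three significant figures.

i ≈ 0.00464; groundwater flows toward the west

Total head at OW-3: h = -198.41 − 4.53 = -202.94 m.
Pressure head at OW-5: ψ = P/(ρg) = 34×1000 / (1000 × 9.81) = 3.47 m.
Total head at OW-5: h = z + ψ = -198.65 + 3.47 = -195.18 m.
Head difference: h(OW-3) − h(OW-5) = -202.94 − (-195.18) = -7.76 m.
Hydraulic gradient: i = |Δh| / L = 7.76 / 1671 = 0.00464.
Flow is from higher to lower head: from OW-5 toward OW-3, i.e. toward the west.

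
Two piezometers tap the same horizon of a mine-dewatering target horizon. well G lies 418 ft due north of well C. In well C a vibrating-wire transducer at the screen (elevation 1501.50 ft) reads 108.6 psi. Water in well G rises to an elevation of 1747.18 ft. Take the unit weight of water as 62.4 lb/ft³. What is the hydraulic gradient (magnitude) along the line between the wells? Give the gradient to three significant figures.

Pressure head at well C: ψ = 144·P/γ = 144 × 108.6 / 62.4 = 250.62 ft.
Total head at well C: h = z + ψ = 1501.50 + 250.62 = 1752.12 ft.
Total head at well G: h = 1747.18 ft (water level in the piezometer is the total head).
Head difference: h(well C) − h(well G) = 1752.12 − 1747.18 = 4.94 ft.
Hydraulic gradient: i = |Δh| / L = 4.94 / 418 = 0.0118.

i ≈ 0.0118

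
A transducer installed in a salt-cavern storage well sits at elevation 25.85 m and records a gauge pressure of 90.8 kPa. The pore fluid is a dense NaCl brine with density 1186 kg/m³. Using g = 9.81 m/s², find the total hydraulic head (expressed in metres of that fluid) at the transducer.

h ≈ 33.65 m

ψ = P/(ρg) = 90.8×1000 / (1186 × 9.81) = 7.80 m.
h = z + ψ = 25.85 + 7.80 = 33.65 m.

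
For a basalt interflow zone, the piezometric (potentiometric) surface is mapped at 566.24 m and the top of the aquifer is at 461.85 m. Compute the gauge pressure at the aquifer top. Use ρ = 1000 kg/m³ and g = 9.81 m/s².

Pressure head at the aquifer top: ψ = h − z = 566.24 − 461.85 = 104.39 m.
P = ρgψ = 1000 × 9.81 × 104.39 = 1024066 Pa ≈ 1020 kPa.

P ≈ 1020 kPa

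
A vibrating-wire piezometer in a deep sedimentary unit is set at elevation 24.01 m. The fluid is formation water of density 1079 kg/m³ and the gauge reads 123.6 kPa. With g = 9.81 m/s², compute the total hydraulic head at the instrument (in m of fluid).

h ≈ 35.69 m

ψ = P/(ρg) = 123.6×1000 / (1079 × 9.81) = 11.68 m.
h = z + ψ = 24.01 + 11.68 = 35.69 m.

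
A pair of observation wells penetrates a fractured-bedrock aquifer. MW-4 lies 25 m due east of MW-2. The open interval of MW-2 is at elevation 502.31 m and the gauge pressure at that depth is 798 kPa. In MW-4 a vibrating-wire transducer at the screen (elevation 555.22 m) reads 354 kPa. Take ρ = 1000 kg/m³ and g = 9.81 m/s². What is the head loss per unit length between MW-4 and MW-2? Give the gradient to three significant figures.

Pressure head at MW-2: ψ = P/(ρg) = 798×1000 / (1000 × 9.81) = 81.35 m.
Total head at MW-2: h = z + ψ = 502.31 + 81.35 = 583.66 m.
Pressure head at MW-4: ψ = P/(ρg) = 354×1000 / (1000 × 9.81) = 36.09 m.
Total head at MW-4: h = z + ψ = 555.22 + 36.09 = 591.31 m.
Head difference: h(MW-2) − h(MW-4) = 583.66 − 591.31 = -7.65 m.
Hydraulic gradient: i = |Δh| / L = 7.65 / 25 = 0.306.

i ≈ 0.306 m/m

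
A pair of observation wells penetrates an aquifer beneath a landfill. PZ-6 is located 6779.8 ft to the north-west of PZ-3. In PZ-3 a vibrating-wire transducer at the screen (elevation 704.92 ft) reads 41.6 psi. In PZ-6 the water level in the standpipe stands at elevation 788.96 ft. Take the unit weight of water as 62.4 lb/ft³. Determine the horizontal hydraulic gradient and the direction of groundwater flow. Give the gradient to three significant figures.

i ≈ 0.00176; groundwater flows toward the north-west

Pressure head at PZ-3: ψ = 144·P/γ = 144 × 41.6 / 62.4 = 96.00 ft.
Total head at PZ-3: h = z + ψ = 704.92 + 96.00 = 800.92 ft.
Total head at PZ-6: h = 788.96 ft (water level in the piezometer is the total head).
Head difference: h(PZ-3) − h(PZ-6) = 800.92 − 788.96 = 11.96 ft.
Hydraulic gradient: i = |Δh| / L = 11.96 / 6779.8 = 0.00176.
Flow is from higher to lower head: from PZ-3 toward PZ-6, i.e. toward the north-west.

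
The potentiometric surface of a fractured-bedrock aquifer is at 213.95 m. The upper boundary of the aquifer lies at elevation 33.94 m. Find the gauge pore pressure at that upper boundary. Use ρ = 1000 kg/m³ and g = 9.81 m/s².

Pressure head at the aquifer top: ψ = h − z = 213.95 − 33.94 = 180.01 m.
P = ρgψ = 1000 × 9.81 × 180.01 = 1765898 Pa ≈ 1770 kPa.

P ≈ 1770 kPa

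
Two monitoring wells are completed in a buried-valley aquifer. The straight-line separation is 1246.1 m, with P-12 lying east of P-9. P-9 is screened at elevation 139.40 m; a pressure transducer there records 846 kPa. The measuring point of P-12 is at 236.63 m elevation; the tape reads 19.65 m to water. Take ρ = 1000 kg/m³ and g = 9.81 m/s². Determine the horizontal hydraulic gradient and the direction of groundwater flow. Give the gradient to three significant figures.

i ≈ 0.00695; groundwater flows toward the east

Pressure head at P-9: ψ = P/(ρg) = 846×1000 / (1000 × 9.81) = 86.24 m.
Total head at P-9: h = z + ψ = 139.40 + 86.24 = 225.64 m.
Total head at P-12: h = 236.63 − 19.65 = 216.98 m.
Head difference: h(P-9) − h(P-12) = 225.64 − 216.98 = 8.66 m.
Hydraulic gradient: i = |Δh| / L = 8.66 / 1246.1 = 0.00695.
Flow is from higher to lower head: from P-9 toward P-12, i.e. toward the east.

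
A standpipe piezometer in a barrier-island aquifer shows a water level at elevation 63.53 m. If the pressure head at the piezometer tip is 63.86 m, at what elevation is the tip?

z ≈ -0.33 m

z = h − ψ = 63.53 − 63.86 = -0.33 m.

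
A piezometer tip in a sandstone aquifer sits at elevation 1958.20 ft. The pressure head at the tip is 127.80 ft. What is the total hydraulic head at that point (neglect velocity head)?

h ≈ 2086.00 ft

h = z + ψ = 1958.20 + 127.80 = 2086.00 ft.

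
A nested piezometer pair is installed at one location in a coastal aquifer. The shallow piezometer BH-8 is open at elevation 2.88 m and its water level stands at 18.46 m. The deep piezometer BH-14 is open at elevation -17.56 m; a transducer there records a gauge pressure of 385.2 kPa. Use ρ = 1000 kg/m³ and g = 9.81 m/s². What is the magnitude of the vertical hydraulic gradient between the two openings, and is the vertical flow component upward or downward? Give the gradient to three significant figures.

Total head at BH-8: h = 18.46 m (water level in the standpipe).
Pressure head at BH-14: ψ = P/(ρg) = 385.2×1000 / (1000 × 9.81) = 39.27 m.
Total head at BH-14: h = z + ψ = -17.56 + 39.27 = 21.71 m.
Δh = h(BH-8) − h(BH-14) = 18.46 − 21.71 = -3.25 m.
Vertical separation Δz = 2.88 − (-17.56) = 20.44 m.
|i_v| = |Δh| / Δz = 3.25 / 20.44 = 0.159.
Head is higher in the deep piezometer, so vertical flow is upward (discharge condition).

|i_v| ≈ 0.159; vertical flow is upward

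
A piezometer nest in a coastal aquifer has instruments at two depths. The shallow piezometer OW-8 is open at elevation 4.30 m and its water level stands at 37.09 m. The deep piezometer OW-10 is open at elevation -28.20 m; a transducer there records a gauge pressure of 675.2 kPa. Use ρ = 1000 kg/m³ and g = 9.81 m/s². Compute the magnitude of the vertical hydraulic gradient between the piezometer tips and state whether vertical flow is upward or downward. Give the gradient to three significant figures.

Total head at OW-8: h = 37.09 m (water level in the standpipe).
Pressure head at OW-10: ψ = P/(ρg) = 675.2×1000 / (1000 × 9.81) = 68.83 m.
Total head at OW-10: h = z + ψ = -28.20 + 68.83 = 40.63 m.
Δh = h(OW-8) − h(OW-10) = 37.09 − 40.63 = -3.54 m.
Vertical separation Δz = 4.30 − (-28.20) = 32.50 m.
|i_v| = |Δh| / Δz = 3.54 / 32.50 = 0.109.
Head is higher in the deep piezometer, so vertical flow is upward (discharge condition).

|i_v| ≈ 0.109; vertical flow is upward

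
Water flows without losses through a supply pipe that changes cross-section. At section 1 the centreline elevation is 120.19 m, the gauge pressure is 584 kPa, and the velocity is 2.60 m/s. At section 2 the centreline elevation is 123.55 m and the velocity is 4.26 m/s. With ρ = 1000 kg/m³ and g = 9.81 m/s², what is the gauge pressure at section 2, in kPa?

Pressure head at 1: ψ₁ = P₁/(ρg) = 584×1000 / (1000 × 9.81) = 59.53 m.
Velocity heads: v₁²/2g = 2.60²/19.62 = 0.345 m; v₂²/2g = 4.26²/19.62 = 0.925 m.
Total head H = z₁ + ψ₁ + v₁²/2g = 120.19 + 59.53 + 0.345 = 180.06 m.
ψ₂ = H − z₂ − v₂²/2g = 180.06 − 123.55 − 0.925 = 55.59 m.
P₂ = ρgψ₂ = 1000 × 9.81 × 55.59 ≈ 545 kPa.

P₂ ≈ 545 kPa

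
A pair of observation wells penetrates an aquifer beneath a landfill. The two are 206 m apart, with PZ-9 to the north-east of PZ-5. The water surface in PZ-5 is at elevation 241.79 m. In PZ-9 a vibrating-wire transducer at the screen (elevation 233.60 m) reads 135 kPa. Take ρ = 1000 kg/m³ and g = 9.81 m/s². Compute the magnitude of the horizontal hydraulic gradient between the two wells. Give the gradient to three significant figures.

i ≈ 0.0270

Total head at PZ-5: h = 241.79 m (water level in the piezometer is the total head).
Pressure head at PZ-9: ψ = P/(ρg) = 135×1000 / (1000 × 9.81) = 13.76 m.
Total head at PZ-9: h = z + ψ = 233.60 + 13.76 = 247.36 m.
Head difference: h(PZ-5) − h(PZ-9) = 241.79 − 247.36 = -5.57 m.
Hydraulic gradient: i = |Δh| / L = 5.57 / 206 = 0.0270.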